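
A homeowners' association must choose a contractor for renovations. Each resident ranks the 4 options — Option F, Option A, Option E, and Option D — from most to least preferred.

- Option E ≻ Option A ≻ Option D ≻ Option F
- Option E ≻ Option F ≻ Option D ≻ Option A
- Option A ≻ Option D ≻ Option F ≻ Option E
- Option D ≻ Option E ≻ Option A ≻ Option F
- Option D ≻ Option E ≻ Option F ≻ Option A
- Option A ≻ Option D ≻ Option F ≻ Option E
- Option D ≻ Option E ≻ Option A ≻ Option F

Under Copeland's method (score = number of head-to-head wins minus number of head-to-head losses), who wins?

Option D

Pairwise results:
  Option F vs Option A: Option A wins 5–2.
  Option F vs Option E: Option E wins 5–2.
  Option F vs Option D: Option D wins 6–1.
  Option A vs Option E: Option E wins 5–2.
  Option A vs Option D: Option D wins 4–3.
  Option E vs Option D: Option D wins 5–2.
Copeland scores (wins − losses):
  Option F: 0 − 3 = -3
  Option A: 1 − 2 = -1
  Option E: 2 − 1 = 1
  Option D: 3 − 0 = 3
Option D has the best Copeland score.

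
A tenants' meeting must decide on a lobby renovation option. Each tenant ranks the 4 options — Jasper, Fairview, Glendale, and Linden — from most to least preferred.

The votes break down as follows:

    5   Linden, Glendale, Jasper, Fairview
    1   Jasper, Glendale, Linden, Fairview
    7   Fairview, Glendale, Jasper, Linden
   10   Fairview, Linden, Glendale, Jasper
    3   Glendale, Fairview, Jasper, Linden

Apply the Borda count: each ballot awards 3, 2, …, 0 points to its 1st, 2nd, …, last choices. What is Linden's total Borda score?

36

Borda scores:
  Jasper: 5·1 + 3 + 7·1 + 10·0 + 3·1 = 18
  Fairview: 5·0 + 0 + 7·3 + 10·3 + 3·2 = 57
  Glendale: 5·2 + 2 + 7·2 + 10·1 + 3·3 = 45
  Linden: 5·3 + 1 + 7·0 + 10·2 + 3·0 = 36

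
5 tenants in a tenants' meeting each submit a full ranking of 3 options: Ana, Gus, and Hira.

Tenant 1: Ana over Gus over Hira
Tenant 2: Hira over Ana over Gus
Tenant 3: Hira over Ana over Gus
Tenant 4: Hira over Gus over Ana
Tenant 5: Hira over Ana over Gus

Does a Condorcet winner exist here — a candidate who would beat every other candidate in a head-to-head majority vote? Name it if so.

Hira

Head-to-head results (5 voters total):
Ana vs Gus: Ana wins 4–1.
Ana vs Hira: Hira wins 4–1.
Gus vs Hira: Hira wins 4–1.
Hira beats each rival — Ana (4–1), Gus (4–1) — so Hira is the Condorcet winner.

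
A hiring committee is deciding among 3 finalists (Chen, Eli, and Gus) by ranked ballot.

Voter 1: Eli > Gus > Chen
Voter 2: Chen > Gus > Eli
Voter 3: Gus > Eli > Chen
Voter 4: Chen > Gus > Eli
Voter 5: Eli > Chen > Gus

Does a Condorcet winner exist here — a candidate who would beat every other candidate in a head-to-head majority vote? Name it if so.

Head-to-head results (5 voters total):
Chen vs Eli: Eli wins 3–2.
Chen vs Gus: Chen wins 3–2.
Eli vs Gus: Gus wins 3–2.
No candidate beats all others: Chen beats Gus beats Eli beats Chen, a majority cycle.

None — there is no Condorcet winner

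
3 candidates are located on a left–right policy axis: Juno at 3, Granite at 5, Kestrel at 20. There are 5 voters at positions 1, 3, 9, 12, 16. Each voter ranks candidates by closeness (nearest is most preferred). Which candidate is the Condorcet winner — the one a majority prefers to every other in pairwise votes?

With single-peaked preferences on a line, the Condorcet winner is the candidate closest to the median voter.
The median voter (position 9) is closest to Granite at 5.
Check: Granite vs Kestrel — voters closer to Granite: 4 of 5.

Granite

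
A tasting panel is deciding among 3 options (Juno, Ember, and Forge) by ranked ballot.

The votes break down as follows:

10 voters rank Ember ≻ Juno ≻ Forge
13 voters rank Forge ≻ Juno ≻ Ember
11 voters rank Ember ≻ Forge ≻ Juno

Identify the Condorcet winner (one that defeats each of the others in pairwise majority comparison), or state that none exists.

Ember

Head-to-head results (34 voters total):
Juno vs Ember: Ember wins 21–13.
Juno vs Forge: Forge wins 24–10.
Ember vs Forge: Ember wins 21–13.
Ember beats each rival — Juno (21–13), Forge (21–13) — so Ember is the Condorcet winner.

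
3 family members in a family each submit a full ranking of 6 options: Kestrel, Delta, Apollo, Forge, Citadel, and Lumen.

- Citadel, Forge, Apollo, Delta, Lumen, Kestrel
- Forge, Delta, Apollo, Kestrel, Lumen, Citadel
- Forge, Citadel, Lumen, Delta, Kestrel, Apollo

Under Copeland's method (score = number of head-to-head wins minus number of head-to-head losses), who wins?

Forge

Pairwise results:
  Kestrel vs Delta: Delta wins 3–0.
  Kestrel vs Apollo: Apollo wins 2–1.
  Kestrel vs Forge: Forge wins 3–0.
  Kestrel vs Citadel: Citadel wins 2–1.
  Kestrel vs Lumen: Lumen wins 2–1.
  Delta vs Apollo: Delta wins 2–1.
  Delta vs Forge: Forge wins 3–0.
  Delta vs Citadel: Citadel wins 2–1.
  Delta vs Lumen: Delta wins 2–1.
  Apollo vs Forge: Forge wins 3–0.
  Apollo vs Citadel: Citadel wins 2–1.
  Apollo vs Lumen: Apollo wins 2–1.
  Forge vs Citadel: Forge wins 2–1.
  Forge vs Lumen: Forge wins 3–0.
  Citadel vs Lumen: Citadel wins 2–1.
Copeland scores (wins − losses):
  Kestrel: 0 − 5 = -5
  Delta: 3 − 2 = 1
  Apollo: 2 − 3 = -1
  Forge: 5 − 0 = 5
  Citadel: 4 − 1 = 3
  Lumen: 1 − 4 = -3
Forge has the best Copeland score.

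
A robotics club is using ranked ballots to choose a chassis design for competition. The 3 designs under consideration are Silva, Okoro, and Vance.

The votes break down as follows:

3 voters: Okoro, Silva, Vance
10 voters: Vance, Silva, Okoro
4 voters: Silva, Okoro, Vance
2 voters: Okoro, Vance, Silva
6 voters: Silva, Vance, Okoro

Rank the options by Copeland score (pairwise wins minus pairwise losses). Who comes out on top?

Silva

Pairwise results:
  Silva vs Okoro: Silva wins 20–5.
  Silva vs Vance: Silva wins 13–12.
  Okoro vs Vance: Vance wins 16–9.
Copeland scores (wins − losses):
  Silva: 2 − 0 = 2
  Okoro: 0 − 2 = -2
  Vance: 1 − 1 = 0
Silva has the best Copeland score.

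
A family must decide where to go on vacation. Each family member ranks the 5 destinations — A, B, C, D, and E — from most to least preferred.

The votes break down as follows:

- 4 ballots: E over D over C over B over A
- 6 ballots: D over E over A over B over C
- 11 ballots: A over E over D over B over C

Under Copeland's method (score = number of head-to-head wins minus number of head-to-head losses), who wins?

A

Pairwise results:
  A vs B: A wins 17–4.
  A vs C: A wins 17–4.
  A vs D: A wins 11–10.
  A vs E: A wins 11–10.
  B vs C: B wins 17–4.
  B vs D: D wins 21–0.
  B vs E: E wins 21–0.
  C vs D: D wins 21–0.
  C vs E: E wins 21–0.
  D vs E: E wins 15–6.
Copeland scores (wins − losses):
  A: 4 − 0 = 4
  B: 1 − 3 = -2
  C: 0 − 4 = -4
  D: 2 − 2 = 0
  E: 3 − 1 = 2
A has the best Copeland score.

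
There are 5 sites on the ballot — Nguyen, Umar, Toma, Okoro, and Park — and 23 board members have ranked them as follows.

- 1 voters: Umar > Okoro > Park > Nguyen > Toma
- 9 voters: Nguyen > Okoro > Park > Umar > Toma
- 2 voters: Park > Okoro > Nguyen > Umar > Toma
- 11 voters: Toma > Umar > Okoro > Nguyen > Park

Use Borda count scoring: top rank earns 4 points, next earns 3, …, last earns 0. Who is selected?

Okoro

Borda scores:
  Nguyen: 1 + 9·4 + 2·2 + 11·1 = 52
  Umar: 4 + 9·1 + 2·1 + 11·3 = 48
  Toma: 0 + 9·0 + 2·0 + 11·4 = 44
  Okoro: 3 + 9·3 + 2·3 + 11·2 = 58
  Park: 2 + 9·2 + 2·4 + 11·0 = 28
Okoro has the highest total.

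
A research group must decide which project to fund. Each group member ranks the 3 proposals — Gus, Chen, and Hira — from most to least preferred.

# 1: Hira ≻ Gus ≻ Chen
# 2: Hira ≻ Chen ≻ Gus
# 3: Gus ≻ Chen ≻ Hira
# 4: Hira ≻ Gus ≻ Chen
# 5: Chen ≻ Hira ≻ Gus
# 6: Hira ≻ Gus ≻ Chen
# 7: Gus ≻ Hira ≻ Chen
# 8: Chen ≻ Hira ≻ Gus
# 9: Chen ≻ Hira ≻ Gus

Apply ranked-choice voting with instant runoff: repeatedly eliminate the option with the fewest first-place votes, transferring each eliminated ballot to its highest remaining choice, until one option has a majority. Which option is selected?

Hira

Round 1: Hira 4, Chen 3, Gus 2. Gus has the fewest and is eliminated.
Round 2: Hira 5, Chen 4. Hira has a majority.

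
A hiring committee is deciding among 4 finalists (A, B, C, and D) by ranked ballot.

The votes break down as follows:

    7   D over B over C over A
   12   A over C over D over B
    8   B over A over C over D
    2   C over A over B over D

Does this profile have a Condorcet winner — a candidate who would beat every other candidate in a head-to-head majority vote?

No

Head-to-head results (29 voters total):
A vs B: B wins 15–14.
A vs C: A wins 20–9.
A vs D: A wins 22–7.
B vs C: B wins 15–14.
B vs D: D wins 19–10.
C vs D: C wins 22–7.
No candidate beats all others: A beats D beats B beats A, a majority cycle.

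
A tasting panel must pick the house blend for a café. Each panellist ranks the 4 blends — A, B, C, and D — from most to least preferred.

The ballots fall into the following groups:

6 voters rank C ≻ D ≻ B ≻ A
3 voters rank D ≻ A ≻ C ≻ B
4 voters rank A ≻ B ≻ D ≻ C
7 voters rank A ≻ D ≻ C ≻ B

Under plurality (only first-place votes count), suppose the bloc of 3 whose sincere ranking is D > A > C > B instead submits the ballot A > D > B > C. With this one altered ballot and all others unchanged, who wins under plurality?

A

First-place totals with the altered ballot: A 14, B 0, C 6, D 0.
The winner is unchanged: still A.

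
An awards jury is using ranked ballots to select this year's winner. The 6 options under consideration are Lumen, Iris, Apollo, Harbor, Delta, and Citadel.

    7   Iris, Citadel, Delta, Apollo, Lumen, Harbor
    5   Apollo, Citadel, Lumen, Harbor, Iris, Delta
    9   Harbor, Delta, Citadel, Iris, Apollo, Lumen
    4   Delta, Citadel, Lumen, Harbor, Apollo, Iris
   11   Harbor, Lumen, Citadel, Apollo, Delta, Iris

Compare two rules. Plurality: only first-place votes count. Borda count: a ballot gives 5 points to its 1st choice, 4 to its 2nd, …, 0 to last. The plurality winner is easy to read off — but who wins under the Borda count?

Plurality first-place counts: Lumen 0, Iris 7, Apollo 5, Harbor 20, Delta 4, Citadel 0 → Harbor.
Borda totals: Lumen 78, Iris 58, Apollo 74, Harbor 118, Delta 88, Citadel 124 → Citadel.

Citadel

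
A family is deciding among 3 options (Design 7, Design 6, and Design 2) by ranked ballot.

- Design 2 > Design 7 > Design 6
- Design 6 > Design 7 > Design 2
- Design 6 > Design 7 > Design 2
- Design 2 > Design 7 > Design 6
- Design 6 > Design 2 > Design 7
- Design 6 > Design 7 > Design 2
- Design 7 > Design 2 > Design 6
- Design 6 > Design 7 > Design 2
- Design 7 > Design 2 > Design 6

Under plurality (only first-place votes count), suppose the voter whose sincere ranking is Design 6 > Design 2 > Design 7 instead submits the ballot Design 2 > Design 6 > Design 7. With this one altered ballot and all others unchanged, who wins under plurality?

Design 6

First-place totals with the altered ballot: Design 7 2, Design 6 4, Design 2 3.
The winner is unchanged: still Design 6.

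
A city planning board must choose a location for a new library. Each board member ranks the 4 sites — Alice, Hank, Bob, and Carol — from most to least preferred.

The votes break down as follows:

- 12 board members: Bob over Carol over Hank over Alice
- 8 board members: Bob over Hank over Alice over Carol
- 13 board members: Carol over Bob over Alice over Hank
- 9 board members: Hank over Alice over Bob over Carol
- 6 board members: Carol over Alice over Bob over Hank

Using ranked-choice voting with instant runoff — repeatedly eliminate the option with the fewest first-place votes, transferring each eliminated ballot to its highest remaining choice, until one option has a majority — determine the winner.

Round 1: Bob 20, Carol 19, Hank 9, Alice 0. Alice has the fewest and is eliminated.
Round 2: Bob 20, Carol 19, Hank 9. Hank has the fewest and is eliminated.
Round 3: Bob 29, Carol 19. Bob has a majority.

Bob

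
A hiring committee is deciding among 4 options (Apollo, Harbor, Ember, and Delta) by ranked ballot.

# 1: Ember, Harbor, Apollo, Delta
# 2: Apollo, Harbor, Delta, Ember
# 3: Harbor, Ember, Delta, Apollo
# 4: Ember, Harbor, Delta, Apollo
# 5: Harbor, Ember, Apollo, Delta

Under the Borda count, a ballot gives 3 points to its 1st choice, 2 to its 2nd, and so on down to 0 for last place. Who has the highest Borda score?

Harbor

Borda scores:
  Apollo: 1 + 3 + 0 + 0 + 1 = 5
  Harbor: 2 + 2 + 3 + 2 + 3 = 12
  Ember: 3 + 0 + 2 + 3 + 2 = 10
  Delta: 0 + 1 + 1 + 1 + 0 = 3
Harbor has the highest total.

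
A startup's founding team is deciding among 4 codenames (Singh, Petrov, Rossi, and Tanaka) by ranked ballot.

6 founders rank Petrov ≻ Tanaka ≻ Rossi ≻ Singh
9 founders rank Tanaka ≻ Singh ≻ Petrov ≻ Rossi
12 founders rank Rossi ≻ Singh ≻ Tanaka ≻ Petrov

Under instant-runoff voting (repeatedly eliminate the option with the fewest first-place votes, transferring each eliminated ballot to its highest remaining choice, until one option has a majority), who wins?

Round 1: Rossi 12, Tanaka 9, Petrov 6, Singh 0. Singh has the fewest and is eliminated.
Round 2: Rossi 12, Tanaka 9, Petrov 6. Petrov has the fewest and is eliminated.
Round 3: Tanaka 15, Rossi 12. Tanaka has a majority.

Tanaka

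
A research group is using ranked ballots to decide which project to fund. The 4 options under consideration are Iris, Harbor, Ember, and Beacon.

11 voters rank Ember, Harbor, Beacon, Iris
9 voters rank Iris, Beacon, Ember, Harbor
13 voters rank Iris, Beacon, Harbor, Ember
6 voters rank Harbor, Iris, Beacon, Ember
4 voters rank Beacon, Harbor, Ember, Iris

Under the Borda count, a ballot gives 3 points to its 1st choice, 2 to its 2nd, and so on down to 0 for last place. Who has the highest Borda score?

Iris

Borda scores:
  Iris: 11·0 + 9·3 + 13·3 + 6·2 + 4·0 = 78
  Harbor: 11·2 + 9·0 + 13·1 + 6·3 + 4·2 = 61
  Ember: 11·3 + 9·1 + 13·0 + 6·0 + 4·1 = 46
  Beacon: 11·1 + 9·2 + 13·2 + 6·1 + 4·3 = 73
Iris has the highest total.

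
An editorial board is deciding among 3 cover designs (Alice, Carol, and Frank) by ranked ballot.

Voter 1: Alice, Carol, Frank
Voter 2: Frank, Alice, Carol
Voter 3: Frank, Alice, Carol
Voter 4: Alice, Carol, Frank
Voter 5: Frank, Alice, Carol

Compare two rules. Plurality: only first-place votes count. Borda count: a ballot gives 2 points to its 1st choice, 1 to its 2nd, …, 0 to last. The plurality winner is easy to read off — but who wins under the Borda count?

Plurality first-place counts: Alice 2, Carol 0, Frank 3 → Frank.
Borda totals: Alice 7, Carol 2, Frank 6 → Alice.

Alice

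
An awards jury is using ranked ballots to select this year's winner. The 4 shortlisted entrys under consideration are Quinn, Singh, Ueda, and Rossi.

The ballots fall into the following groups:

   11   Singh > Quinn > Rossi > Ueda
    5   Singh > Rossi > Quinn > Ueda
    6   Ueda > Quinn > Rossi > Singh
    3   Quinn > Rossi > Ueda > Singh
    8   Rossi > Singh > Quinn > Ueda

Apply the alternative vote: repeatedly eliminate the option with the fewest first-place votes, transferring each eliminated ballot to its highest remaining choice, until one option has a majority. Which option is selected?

Rossi

Round 1: Singh 16, Rossi 8, Ueda 6, Quinn 3. Quinn has the fewest and is eliminated.
Round 2: Singh 16, Rossi 11, Ueda 6. Ueda has the fewest and is eliminated.
Round 3: Rossi 17, Singh 16. Rossi has a majority.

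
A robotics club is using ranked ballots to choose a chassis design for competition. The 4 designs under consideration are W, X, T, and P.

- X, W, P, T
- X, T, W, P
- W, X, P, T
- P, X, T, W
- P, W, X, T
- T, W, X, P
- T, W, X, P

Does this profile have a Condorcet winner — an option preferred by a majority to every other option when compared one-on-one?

No

Head-to-head results (7 voters total):
W vs X: W wins 4–3.
W vs T: T wins 4–3.
W vs P: W wins 5–2.
X vs T: X wins 5–2.
X vs P: X wins 5–2.
T vs P: P wins 4–3.
No candidate beats all others: W beats X beats T beats W, a majority cycle.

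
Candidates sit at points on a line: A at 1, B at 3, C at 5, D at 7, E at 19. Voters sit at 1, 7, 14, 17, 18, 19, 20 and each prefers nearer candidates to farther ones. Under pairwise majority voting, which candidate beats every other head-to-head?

With single-peaked preferences on a line, the Condorcet winner is the candidate closest to the median voter.
The median voter (position 17) is closest to E at 19.
Check: E vs D — voters closer to E: 5 of 7.

E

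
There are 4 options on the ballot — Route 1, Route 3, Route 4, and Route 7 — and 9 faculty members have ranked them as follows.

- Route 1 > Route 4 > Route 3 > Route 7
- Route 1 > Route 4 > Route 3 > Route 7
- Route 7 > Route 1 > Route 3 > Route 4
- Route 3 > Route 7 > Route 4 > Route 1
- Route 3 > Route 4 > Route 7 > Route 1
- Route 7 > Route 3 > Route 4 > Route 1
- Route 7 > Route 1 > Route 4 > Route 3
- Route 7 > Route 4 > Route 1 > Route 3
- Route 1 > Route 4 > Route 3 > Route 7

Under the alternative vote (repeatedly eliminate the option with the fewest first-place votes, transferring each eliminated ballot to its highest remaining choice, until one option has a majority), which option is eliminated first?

Round 1: Route 7 4, Route 1 3, Route 3 2, Route 4 0. Route 4 has the fewest and is eliminated.
Round 2: Route 7 4, Route 1 3, Route 3 2. Route 3 has the fewest and is eliminated.
Round 3: Route 7 6, Route 1 3. Route 7 has a majority.

Route 4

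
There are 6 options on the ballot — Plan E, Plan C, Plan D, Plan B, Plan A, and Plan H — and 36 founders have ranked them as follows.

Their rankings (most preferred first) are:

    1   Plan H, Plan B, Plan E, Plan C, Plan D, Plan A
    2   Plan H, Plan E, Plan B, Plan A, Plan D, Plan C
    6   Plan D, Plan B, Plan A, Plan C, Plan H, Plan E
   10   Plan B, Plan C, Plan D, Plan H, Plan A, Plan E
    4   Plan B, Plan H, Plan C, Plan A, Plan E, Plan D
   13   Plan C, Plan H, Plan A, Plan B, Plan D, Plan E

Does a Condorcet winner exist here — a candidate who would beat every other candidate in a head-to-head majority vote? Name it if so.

Plan B

Head-to-head results (36 voters total):
Plan E vs Plan C: Plan C wins 33–3.
Plan E vs Plan D: Plan D wins 29–7.
Plan E vs Plan B: Plan B wins 34–2.
Plan E vs Plan A: Plan A wins 33–3.
Plan E vs Plan H: Plan H wins 36–0.
Plan C vs Plan D: Plan C wins 28–8.
Plan C vs Plan B: Plan B wins 23–13.
Plan C vs Plan A: Plan C wins 28–8.
Plan C vs Plan H: Plan C wins 29–7.
Plan D vs Plan B: Plan B wins 30–6.
Plan D vs Plan A: Plan A wins 19–17.
Plan D vs Plan H: Plan H wins 20–16.
Plan B vs Plan A: Plan B wins 23–13.
Plan B vs Plan H: Plan B wins 20–16.
Plan A vs Plan H: Plan H wins 30–6.
Plan B beats each rival — Plan E (34–2), Plan C (23–13), Plan D (30–6), Plan A (23–13), Plan H (20–16) — so Plan B is the Condorcet winner.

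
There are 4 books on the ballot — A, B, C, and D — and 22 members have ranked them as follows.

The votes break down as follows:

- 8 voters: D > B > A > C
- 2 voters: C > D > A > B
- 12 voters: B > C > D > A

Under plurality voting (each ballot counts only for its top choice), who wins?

First-place vote totals:
  A: 0
  B: 12
  C: 2
  D: 8
B has the most first-place votes.

B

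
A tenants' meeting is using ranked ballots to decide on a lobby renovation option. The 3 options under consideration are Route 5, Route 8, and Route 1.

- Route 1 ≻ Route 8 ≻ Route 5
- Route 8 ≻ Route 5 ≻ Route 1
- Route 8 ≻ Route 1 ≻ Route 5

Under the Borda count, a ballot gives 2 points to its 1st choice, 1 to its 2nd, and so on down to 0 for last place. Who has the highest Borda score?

Borda scores:
  Route 5: 0 + 1 + 0 = 1
  Route 8: 1 + 2 + 2 = 5
  Route 1: 2 + 0 + 1 = 3
Route 8 has the highest total.

Route 8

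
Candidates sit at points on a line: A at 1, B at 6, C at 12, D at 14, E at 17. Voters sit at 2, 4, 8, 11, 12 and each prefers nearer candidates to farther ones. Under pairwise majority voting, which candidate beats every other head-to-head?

With single-peaked preferences on a line, the Condorcet winner is the candidate closest to the median voter.
The median voter (position 8) is closest to B at 6.
Check: B vs C — voters closer to B: 3 of 5.

B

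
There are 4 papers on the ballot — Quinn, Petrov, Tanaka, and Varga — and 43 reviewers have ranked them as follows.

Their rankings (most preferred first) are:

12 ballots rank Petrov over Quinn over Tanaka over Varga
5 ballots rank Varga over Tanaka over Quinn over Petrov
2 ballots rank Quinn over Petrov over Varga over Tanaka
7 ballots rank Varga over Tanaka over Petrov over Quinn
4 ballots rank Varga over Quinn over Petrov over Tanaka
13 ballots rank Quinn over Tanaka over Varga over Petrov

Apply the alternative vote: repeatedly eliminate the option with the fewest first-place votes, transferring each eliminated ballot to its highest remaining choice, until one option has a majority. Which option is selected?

Quinn

Round 1: Varga 16, Quinn 15, Petrov 12, Tanaka 0. Tanaka has the fewest and is eliminated.
Round 2: Varga 16, Quinn 15, Petrov 12. Petrov has the fewest and is eliminated.
Round 3: Quinn 27, Varga 16. Quinn has a majority.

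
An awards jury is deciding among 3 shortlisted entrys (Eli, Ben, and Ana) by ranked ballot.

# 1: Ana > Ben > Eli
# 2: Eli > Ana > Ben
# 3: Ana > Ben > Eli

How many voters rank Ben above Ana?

0

Ballots ranking Ben above Ana: 0.
Ballots ranking Ana above Ben: 3.
So 0 of 3 voters prefer Ben to Ana.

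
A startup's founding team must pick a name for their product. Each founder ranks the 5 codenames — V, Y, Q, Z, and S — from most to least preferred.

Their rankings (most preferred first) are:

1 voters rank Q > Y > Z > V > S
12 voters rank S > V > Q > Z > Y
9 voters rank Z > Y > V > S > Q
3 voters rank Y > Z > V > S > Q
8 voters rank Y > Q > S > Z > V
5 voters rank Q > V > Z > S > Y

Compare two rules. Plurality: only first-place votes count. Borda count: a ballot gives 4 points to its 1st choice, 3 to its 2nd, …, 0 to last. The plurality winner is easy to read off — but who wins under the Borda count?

S

Plurality first-place counts: V 0, Y 11, Q 6, Z 9, S 12 → S.
Borda totals: V 76, Y 74, Q 72, Z 77, S 81 → S.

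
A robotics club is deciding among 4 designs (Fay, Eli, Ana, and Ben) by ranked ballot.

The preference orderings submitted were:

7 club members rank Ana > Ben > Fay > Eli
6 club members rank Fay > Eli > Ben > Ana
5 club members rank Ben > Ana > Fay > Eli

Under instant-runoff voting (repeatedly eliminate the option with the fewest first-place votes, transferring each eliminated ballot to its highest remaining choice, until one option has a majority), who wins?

Ana

Round 1: Ana 7, Fay 6, Ben 5, Eli 0. Eli has the fewest and is eliminated.
Round 2: Ana 7, Fay 6, Ben 5. Ben has the fewest and is eliminated.
Round 3: Ana 12, Fay 6. Ana has a majority.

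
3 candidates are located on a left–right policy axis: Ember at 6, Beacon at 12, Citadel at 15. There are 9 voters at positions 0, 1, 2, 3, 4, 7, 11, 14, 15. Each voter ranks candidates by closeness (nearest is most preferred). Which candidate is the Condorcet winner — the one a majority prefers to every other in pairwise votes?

Ember

With single-peaked preferences on a line, the Condorcet winner is the candidate closest to the median voter.
The median voter (position 4) is closest to Ember at 6.
Check: Ember vs Citadel — voters closer to Ember: 6 of 9.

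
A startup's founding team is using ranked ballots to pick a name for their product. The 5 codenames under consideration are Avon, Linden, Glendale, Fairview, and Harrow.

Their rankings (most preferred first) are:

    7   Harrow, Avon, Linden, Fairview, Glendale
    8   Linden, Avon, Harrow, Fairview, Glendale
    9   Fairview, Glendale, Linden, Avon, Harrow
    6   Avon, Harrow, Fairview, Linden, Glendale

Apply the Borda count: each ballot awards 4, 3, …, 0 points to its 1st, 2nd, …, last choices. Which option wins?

Avon

Borda scores:
  Avon: 7·3 + 8·3 + 9·1 + 6·4 = 78
  Linden: 7·2 + 8·4 + 9·2 + 6·1 = 70
  Glendale: 7·0 + 8·0 + 9·3 + 6·0 = 27
  Fairview: 7·1 + 8·1 + 9·4 + 6·2 = 63
  Harrow: 7·4 + 8·2 + 9·0 + 6·3 = 62
Avon has the highest total.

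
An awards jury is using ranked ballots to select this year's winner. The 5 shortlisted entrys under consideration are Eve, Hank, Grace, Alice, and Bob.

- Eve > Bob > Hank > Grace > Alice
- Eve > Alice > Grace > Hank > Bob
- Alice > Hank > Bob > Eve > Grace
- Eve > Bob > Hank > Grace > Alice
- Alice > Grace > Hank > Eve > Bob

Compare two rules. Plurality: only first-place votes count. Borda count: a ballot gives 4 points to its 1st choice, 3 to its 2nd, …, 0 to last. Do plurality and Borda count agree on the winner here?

Plurality first-place counts: Eve 3, Hank 0, Grace 0, Alice 2, Bob 0 → Eve.
Borda totals: Eve 14, Hank 10, Grace 7, Alice 11, Bob 8 → Eve.
The two rules agree on Eve.

Yes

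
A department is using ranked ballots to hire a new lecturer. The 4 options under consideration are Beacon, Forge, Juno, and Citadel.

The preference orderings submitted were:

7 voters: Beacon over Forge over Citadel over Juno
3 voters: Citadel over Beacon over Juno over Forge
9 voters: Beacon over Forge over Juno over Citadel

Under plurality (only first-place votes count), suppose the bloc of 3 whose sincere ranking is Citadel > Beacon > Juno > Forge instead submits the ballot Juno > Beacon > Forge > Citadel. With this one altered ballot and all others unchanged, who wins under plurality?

Beacon

First-place totals with the altered ballot: Beacon 16, Forge 0, Juno 3, Citadel 0.
The winner is unchanged: still Beacon.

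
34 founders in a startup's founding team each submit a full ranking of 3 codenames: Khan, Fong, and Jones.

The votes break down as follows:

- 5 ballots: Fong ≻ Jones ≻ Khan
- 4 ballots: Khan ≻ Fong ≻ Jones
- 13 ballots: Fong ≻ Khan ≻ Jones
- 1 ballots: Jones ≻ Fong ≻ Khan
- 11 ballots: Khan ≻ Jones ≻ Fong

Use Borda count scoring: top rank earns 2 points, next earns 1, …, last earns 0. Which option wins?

Khan

Borda scores:
  Khan: 5·0 + 4·2 + 13·1 + 0 + 11·2 = 43
  Fong: 5·2 + 4·1 + 13·2 + 1 + 11·0 = 41
  Jones: 5·1 + 4·0 + 13·0 + 2 + 11·1 = 18
Khan has the highest total.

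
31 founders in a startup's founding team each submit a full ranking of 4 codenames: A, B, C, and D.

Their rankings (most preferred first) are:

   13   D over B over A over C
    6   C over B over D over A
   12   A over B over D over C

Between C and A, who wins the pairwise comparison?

A

Ballots ranking C above A: 6.
Ballots ranking A above C: 13+12 = 25.
A wins the head-to-head, 25–6.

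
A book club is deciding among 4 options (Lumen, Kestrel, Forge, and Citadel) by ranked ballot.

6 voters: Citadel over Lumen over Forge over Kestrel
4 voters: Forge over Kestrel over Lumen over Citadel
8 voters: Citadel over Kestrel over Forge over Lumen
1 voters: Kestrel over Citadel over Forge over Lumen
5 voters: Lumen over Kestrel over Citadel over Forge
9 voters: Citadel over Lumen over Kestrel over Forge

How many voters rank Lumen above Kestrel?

Ballots ranking Lumen above Kestrel: 6+5+9 = 20.
Ballots ranking Kestrel above Lumen: 4+8+1 = 13.
So 20 of 33 voters prefer Lumen to Kestrel.

20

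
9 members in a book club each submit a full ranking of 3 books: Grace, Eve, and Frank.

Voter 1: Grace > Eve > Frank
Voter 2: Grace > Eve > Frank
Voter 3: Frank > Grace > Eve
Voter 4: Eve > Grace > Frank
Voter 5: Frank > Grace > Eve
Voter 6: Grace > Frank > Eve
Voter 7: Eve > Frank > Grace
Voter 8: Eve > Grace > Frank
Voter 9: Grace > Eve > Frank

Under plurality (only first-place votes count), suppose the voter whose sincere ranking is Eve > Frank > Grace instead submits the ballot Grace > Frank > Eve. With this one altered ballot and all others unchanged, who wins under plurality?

First-place totals with the altered ballot: Grace 5, Eve 2, Frank 2.
The winner is unchanged: still Grace.

Grace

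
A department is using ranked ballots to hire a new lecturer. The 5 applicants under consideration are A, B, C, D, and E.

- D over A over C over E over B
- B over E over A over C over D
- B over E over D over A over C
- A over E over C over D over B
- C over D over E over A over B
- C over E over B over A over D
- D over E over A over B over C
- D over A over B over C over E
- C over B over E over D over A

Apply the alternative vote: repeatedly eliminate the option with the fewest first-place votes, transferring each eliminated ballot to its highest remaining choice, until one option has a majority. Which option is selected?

C

Round 1: C 3, D 3, B 2, A 1, E 0. E has the fewest and is eliminated.
Round 2: C 3, D 3, B 2, A 1. A has the fewest and is eliminated.
Round 3: C 4, D 3, B 2. B has the fewest and is eliminated.
Round 4: C 5, D 4. C has a majority.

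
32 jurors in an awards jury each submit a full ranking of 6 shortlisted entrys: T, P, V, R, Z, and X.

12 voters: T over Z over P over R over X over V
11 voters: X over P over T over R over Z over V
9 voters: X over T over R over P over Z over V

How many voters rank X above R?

20

Ballots ranking X above R: 11+9 = 20.
Ballots ranking R above X: 12.
So 20 of 32 voters prefer X to R.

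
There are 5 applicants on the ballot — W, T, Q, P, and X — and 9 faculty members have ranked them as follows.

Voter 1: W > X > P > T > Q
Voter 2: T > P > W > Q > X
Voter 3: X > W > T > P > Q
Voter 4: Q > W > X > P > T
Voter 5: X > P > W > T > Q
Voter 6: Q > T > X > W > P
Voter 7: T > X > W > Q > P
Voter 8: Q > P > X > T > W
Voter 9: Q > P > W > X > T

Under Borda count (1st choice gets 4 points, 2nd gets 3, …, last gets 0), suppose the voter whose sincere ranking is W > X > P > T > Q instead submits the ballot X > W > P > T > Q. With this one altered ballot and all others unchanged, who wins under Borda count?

X

Borda totals with the altered ballot: W 18, T 16, Q 18, P 16, X 22.
The winner is unchanged: still X.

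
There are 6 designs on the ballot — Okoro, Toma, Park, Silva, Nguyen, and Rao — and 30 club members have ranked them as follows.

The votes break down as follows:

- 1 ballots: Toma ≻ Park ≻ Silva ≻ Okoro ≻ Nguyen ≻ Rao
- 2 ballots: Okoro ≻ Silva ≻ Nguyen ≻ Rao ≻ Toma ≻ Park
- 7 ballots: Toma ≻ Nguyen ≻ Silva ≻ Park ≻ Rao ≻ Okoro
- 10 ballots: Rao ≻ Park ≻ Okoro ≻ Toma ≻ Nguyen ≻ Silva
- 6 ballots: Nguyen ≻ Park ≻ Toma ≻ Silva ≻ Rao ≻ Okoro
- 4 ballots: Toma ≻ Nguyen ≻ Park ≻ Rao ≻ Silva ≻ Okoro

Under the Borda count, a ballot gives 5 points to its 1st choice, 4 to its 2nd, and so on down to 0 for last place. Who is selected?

Toma

Borda scores:
  Okoro: 2 + 2·5 + 7·0 + 10·3 + 6·0 + 4·0 = 42
  Toma: 5 + 2·1 + 7·5 + 10·2 + 6·3 + 4·5 = 100
  Park: 4 + 2·0 + 7·2 + 10·4 + 6·4 + 4·3 = 94
  Silva: 3 + 2·4 + 7·3 + 10·0 + 6·2 + 4·1 = 48
  Nguyen: 1 + 2·3 + 7·4 + 10·1 + 6·5 + 4·4 = 91
  Rao: 0 + 2·2 + 7·1 + 10·5 + 6·1 + 4·2 = 75
Toma has the highest total.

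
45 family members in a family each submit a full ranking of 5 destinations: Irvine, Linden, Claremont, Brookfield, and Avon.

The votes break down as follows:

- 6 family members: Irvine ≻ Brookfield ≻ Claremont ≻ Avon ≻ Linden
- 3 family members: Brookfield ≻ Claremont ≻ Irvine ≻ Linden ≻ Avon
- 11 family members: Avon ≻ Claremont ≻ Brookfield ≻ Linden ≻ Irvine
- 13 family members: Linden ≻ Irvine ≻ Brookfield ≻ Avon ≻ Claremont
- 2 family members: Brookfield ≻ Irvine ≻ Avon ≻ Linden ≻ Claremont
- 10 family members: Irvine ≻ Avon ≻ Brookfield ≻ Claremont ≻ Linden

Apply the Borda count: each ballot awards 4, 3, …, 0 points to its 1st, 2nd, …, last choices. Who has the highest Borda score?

Borda scores:
  Irvine: 6·4 + 3·2 + 11·0 + 13·3 + 2·3 + 10·4 = 115
  Linden: 6·0 + 3·1 + 11·1 + 13·4 + 2·1 + 10·0 = 68
  Claremont: 6·2 + 3·3 + 11·3 + 13·0 + 2·0 + 10·1 = 64
  Brookfield: 6·3 + 3·4 + 11·2 + 13·2 + 2·4 + 10·2 = 106
  Avon: 6·1 + 3·0 + 11·4 + 13·1 + 2·2 + 10·3 = 97
Irvine has the highest total.

Irvine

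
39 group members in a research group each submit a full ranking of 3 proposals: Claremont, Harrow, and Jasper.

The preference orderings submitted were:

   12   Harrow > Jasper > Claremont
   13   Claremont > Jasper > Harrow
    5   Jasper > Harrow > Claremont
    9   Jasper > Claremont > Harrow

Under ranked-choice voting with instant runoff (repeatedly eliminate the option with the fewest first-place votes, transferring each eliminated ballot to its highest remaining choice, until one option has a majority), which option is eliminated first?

Round 1: Jasper 14, Claremont 13, Harrow 12. Harrow has the fewest and is eliminated.
Round 2: Jasper 26, Claremont 13. Jasper has a majority.

Harrow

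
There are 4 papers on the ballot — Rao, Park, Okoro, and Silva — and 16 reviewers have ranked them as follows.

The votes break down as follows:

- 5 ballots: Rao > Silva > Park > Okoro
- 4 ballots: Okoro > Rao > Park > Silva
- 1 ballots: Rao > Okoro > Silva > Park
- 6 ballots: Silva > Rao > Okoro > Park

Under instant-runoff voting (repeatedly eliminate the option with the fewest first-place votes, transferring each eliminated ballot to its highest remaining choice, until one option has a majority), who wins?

Round 1: Rao 6, Silva 6, Okoro 4, Park 0. Park has the fewest and is eliminated.
Round 2: Rao 6, Silva 6, Okoro 4. Okoro has the fewest and is eliminated.
Round 3: Rao 10, Silva 6. Rao has a majority.

Rao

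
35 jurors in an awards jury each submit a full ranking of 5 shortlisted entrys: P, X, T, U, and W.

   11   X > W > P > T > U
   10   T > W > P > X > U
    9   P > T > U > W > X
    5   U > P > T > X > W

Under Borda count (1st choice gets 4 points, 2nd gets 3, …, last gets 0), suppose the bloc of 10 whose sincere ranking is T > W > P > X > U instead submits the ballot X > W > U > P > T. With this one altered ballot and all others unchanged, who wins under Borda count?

X

Borda totals with the altered ballot: P 83, X 89, T 48, U 58, W 72.
The switch changes the winner from P to X.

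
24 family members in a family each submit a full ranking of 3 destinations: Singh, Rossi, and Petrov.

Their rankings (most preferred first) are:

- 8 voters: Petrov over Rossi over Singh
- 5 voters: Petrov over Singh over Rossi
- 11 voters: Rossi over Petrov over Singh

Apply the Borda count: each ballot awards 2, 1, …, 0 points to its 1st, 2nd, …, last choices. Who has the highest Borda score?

Petrov

Borda scores:
  Singh: 8·0 + 5·1 + 11·0 = 5
  Rossi: 8·1 + 5·0 + 11·2 = 30
  Petrov: 8·2 + 5·2 + 11·1 = 37
Petrov has the highest total.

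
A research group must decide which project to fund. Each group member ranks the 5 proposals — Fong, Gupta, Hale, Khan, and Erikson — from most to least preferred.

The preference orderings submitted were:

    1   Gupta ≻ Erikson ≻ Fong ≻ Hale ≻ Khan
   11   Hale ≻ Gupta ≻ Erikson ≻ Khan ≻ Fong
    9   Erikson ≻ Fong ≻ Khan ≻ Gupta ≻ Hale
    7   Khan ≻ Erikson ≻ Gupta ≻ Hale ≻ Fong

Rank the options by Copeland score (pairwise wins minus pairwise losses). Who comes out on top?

Erikson

Pairwise results:
  Fong vs Gupta: Gupta wins 19–9.
  Fong vs Hale: Hale wins 18–10.
  Fong vs Khan: Khan wins 18–10.
  Fong vs Erikson: Erikson wins 28–0.
  Gupta vs Hale: Gupta wins 17–11.
  Gupta vs Khan: Khan wins 16–12.
  Gupta vs Erikson: Erikson wins 16–12.
  Hale vs Khan: Khan wins 16–12.
  Hale vs Erikson: Erikson wins 17–11.
  Khan vs Erikson: Erikson wins 21–7.
Copeland scores (wins − losses):
  Fong: 0 − 4 = -4
  Gupta: 2 − 2 = 0
  Hale: 1 − 3 = -2
  Khan: 3 − 1 = 2
  Erikson: 4 − 0 = 4
Erikson has the best Copeland score.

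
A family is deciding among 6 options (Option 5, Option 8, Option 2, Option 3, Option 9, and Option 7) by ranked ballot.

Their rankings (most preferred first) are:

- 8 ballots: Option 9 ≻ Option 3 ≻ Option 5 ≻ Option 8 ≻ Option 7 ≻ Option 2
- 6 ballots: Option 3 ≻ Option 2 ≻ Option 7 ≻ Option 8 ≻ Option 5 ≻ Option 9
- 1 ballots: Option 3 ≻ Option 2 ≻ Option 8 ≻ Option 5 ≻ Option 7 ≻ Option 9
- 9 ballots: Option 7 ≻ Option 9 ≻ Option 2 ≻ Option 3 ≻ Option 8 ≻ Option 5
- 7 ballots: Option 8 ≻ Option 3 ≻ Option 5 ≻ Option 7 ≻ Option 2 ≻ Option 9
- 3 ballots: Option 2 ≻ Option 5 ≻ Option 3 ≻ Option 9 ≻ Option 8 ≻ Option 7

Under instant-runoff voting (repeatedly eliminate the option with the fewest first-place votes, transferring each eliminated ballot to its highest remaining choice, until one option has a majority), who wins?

Round 1: Option 7 9, Option 9 8, Option 8 7, Option 3 7, Option 2 3, Option 5 0. Option 5 has the fewest and is eliminated.
Round 2: Option 7 9, Option 9 8, Option 8 7, Option 3 7, Option 2 3. Option 2 has the fewest and is eliminated.
Round 3: Option 3 10, Option 7 9, Option 9 8, Option 8 7. Option 8 has the fewest and is eliminated.
Round 4: Option 3 17, Option 7 9, Option 9 8. Option 9 has the fewest and is eliminated.
Round 5: Option 3 25, Option 7 9. Option 3 has a majority.

Option 3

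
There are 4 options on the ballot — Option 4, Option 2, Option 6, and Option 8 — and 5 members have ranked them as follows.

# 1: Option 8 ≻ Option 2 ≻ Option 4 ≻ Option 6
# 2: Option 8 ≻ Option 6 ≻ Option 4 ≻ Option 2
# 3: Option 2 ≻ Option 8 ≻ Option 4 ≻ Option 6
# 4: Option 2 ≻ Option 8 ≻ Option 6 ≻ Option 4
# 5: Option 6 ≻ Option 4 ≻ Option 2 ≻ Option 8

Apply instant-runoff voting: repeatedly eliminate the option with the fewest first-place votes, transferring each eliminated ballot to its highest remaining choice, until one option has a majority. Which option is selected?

Option 2

Round 1: Option 2 2, Option 8 2, Option 6 1, Option 4 0. Option 4 has the fewest and is eliminated.
Round 2: Option 2 2, Option 8 2, Option 6 1. Option 6 has the fewest and is eliminated.
Round 3: Option 2 3, Option 8 2. Option 2 has a majority.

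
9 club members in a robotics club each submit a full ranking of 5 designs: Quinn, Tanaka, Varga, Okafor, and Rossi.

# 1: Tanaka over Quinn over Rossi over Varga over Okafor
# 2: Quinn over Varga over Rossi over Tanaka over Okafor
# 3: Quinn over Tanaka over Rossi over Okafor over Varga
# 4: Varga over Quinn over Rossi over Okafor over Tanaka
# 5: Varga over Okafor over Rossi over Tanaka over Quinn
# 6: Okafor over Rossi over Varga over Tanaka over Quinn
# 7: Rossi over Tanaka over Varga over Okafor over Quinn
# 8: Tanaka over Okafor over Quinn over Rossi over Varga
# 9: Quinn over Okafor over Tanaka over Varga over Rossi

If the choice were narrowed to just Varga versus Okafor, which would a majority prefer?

Varga

Ballots ranking Varga above Okafor: 5.
Ballots ranking Okafor above Varga: 4.
Varga wins the head-to-head, 5–4.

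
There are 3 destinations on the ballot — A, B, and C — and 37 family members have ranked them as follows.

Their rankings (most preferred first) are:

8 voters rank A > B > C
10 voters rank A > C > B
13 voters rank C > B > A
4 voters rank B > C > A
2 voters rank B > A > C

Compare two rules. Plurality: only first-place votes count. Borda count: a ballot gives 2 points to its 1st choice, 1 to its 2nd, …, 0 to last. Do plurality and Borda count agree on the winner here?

Plurality first-place counts: A 18, B 6, C 13 → A.
Borda totals: A 38, B 33, C 40 → C.
The two rules disagree: plurality picks A, Borda picks C.

No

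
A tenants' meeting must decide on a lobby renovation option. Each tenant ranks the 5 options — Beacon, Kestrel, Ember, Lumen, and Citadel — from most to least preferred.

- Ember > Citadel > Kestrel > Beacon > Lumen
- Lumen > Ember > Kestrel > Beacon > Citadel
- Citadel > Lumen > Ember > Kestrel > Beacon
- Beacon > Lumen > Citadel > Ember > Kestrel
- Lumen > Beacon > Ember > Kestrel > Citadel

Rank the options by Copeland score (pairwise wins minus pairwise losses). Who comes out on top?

Lumen

Pairwise results:
  Beacon vs Kestrel: Kestrel wins 3–2.
  Beacon vs Ember: Ember wins 3–2.
  Beacon vs Lumen: Lumen wins 3–2.
  Beacon vs Citadel: Beacon wins 3–2.
  Kestrel vs Ember: Ember wins 5–0.
  Kestrel vs Lumen: Lumen wins 4–1.
  Kestrel vs Citadel: Citadel wins 3–2.
  Ember vs Lumen: Lumen wins 4–1.
  Ember vs Citadel: Ember wins 3–2.
  Lumen vs Citadel: Lumen wins 3–2.
Copeland scores (wins − losses):
  Beacon: 1 − 3 = -2
  Kestrel: 1 − 3 = -2
  Ember: 3 − 1 = 2
  Lumen: 4 − 0 = 4
  Citadel: 1 − 3 = -2
Lumen has the best Copeland score.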